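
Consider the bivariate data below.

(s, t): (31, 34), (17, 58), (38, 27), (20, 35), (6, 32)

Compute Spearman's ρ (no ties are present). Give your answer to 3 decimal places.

-0.400

Rank s: 4, 2, 5, 3, 1
Rank t: 3, 5, 1, 4, 2
d = rank(s) − rank(t): 1, -3, 4, -1, -1; Σd² = 28
ρ = 1 − 6Σd² / [n(n²−1)] = 1 − 6×28 / (5×24) = 1 − 168/120 ≈ -0.400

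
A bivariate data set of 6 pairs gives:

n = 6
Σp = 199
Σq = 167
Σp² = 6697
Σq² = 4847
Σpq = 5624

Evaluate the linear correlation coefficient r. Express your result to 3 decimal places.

r = (nΣpq − ΣpΣq) / √[(nΣp² − (Σp)²)(nΣq² − (Σq)²)]
Numerator: 6×5624 − 199×167 = 511
Denominator: √[(40182 − 39601)(29082 − 27889)] = √[581 × 1193] = 832.5461
r = 511 / 832.5461 ≈ 0.614

0.614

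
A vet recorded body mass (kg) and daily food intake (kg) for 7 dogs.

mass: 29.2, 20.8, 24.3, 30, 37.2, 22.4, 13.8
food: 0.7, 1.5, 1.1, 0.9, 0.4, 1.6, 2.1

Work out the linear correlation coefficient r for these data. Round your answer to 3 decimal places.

-0.970

n = 7, Σx = 177.7, Σy = 8.3, Σx² = 4851.81, Σy² = 11.89, Σxy = 185.07
nΣxy − ΣxΣy = 1295.49 − 1474.91 = -179.42
nΣx² − (Σx)² = 33962.67 − 31577.29 = 2385.38; nΣy² − (Σy)² = 83.23 − 68.89 = 14.34
r = -179.42 / √(2385.38 × 14.34) = -179.42 / 184.9496 ≈ -0.970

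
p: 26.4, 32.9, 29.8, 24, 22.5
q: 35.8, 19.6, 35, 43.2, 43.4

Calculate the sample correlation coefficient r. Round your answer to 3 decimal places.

n = 5, Σp = 135.6, Σq = 177, Σp² = 3749.66, Σq² = 6640.6, Σpq = 4646.26
nΣpq − ΣpΣq = 23231.3 − 24001.2 = -769.9
nΣp² − (Σp)² = 18748.3 − 18387.36 = 360.94; nΣq² − (Σq)² = 33203 − 31329 = 1874
r = -769.9 / √(360.94 × 1874) = -769.9 / 822.4364 ≈ -0.936

-0.936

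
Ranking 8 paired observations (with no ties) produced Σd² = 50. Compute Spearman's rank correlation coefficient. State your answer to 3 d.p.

ρ = 1 − 6Σd² / [n(n²−1)] = 1 − 6×50 / (8×63)
  = 1 − 300/504 = 1 − 0.5952 ≈ 0.405

0.405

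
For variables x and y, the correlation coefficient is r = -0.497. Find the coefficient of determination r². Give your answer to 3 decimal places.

r² = (-0.497)² = 0.247

0.247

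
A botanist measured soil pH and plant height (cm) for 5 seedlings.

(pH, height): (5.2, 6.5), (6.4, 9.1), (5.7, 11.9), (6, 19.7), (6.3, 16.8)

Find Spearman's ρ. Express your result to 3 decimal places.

0.300

Rank pH: 1, 5, 2, 3, 4
Rank height: 1, 2, 3, 5, 4
d = rank(pH) − rank(height): 0, 3, -1, -2, 0; Σd² = 14
ρ = 1 − 6Σd² / [n(n²−1)] = 1 − 6×14 / (5×24) = 1 − 84/120 ≈ 0.300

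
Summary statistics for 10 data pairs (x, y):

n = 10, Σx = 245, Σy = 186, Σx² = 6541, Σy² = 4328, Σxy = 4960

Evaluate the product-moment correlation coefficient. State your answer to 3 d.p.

0.589

r = (nΣxy − ΣxΣy) / √[(nΣx² − (Σx)²)(nΣy² − (Σy)²)]
Numerator: 10×4960 − 245×186 = 4030
Denominator: √[(65410 − 60025)(43280 − 34596)] = √[5385 × 8684] = 6838.3726
r = 4030 / 6838.3726 ≈ 0.589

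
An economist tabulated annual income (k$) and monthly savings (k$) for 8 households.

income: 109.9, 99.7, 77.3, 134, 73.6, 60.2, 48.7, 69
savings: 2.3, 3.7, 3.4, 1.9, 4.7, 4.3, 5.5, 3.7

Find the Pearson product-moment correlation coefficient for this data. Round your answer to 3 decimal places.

n = 8, Σx = 672.4, Σy = 29.5, Σx² = 62123.08, Σy² = 118.67, Σxy = 2267.01
nΣxy − ΣxΣy = 18136.08 − 19835.8 = -1699.72
nΣx² − (Σx)² = 496984.64 − 452121.76 = 44862.88; nΣy² − (Σy)² = 949.36 − 870.25 = 79.11
r = -1699.72 / √(44862.88 × 79.11) = -1699.72 / 1883.9062 ≈ -0.902

-0.902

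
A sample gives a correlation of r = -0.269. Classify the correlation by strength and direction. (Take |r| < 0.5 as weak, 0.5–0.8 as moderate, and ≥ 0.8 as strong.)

r = -0.269 < 0 so the relationship is negative.
|r| = 0.269, which falls in the weak range.

weak negative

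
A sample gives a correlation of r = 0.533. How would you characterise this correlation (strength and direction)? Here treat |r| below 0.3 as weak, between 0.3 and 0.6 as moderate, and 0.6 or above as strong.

moderate positive

r = 0.533 > 0 so the relationship is positive.
|r| = 0.533, which falls in the moderate range.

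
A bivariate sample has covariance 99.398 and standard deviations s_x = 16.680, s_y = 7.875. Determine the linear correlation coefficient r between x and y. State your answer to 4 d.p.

r = Cov(x,y) / (s_x · s_y) = 99.398 / (16.680 × 7.875)
  = 99.398 / 131.3550 ≈ 0.7567

0.7567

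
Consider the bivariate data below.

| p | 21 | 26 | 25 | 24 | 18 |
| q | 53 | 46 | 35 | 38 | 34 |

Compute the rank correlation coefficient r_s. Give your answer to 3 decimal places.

Rank p: 2, 5, 4, 3, 1
Rank q: 5, 4, 2, 3, 1
d = rank(p) − rank(q): -3, 1, 2, 0, 0; Σd² = 14
ρ = 1 − 6Σd² / [n(n²−1)] = 1 − 6×14 / (5×24) = 1 − 84/120 ≈ 0.300

0.300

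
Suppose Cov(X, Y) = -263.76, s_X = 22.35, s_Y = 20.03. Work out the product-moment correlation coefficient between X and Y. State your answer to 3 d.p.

-0.589

r = Cov(X,Y) / (s_X · s_Y) = -263.76 / (22.35 × 20.03)
  = -263.76 / 447.6705 ≈ -0.589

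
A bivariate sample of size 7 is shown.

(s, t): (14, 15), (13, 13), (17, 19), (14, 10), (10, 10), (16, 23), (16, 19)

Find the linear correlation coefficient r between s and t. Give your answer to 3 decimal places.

n = 7, Σs = 100, Σt = 109, Σs² = 1462, Σt² = 1845, Σst = 1614
nΣst − ΣsΣt = 11298 − 10900 = 398
nΣs² − (Σs)² = 10234 − 10000 = 234; nΣt² − (Σt)² = 12915 − 11881 = 1034
r = 398 / √(234 × 1034) = 398 / 491.8902 ≈ 0.809

0.809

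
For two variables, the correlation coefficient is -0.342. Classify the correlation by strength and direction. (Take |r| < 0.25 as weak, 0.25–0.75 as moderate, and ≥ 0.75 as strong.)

moderate negative

r = -0.342 < 0 so the relationship is negative.
|r| = 0.342, which falls in the moderate range.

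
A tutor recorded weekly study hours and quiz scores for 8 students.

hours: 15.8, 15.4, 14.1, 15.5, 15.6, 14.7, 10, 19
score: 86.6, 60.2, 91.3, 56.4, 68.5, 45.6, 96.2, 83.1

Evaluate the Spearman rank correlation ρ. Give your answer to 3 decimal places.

Rank hours: 7, 4, 2, 5, 6, 3, 1, 8
Rank score: 6, 3, 7, 2, 4, 1, 8, 5
d = rank(hours) − rank(score): 1, 1, -5, 3, 2, 2, -7, 3; Σd² = 102
ρ = 1 − 6Σd² / [n(n²−1)] = 1 − 6×102 / (8×63) = 1 − 612/504 ≈ -0.214

-0.214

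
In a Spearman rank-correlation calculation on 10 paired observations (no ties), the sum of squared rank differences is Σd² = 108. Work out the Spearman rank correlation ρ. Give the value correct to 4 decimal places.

ρ = 1 − 6Σd² / [n(n²−1)] = 1 − 6×108 / (10×99)
  = 1 − 648/990 = 1 − 0.65455 ≈ 0.3455

0.3455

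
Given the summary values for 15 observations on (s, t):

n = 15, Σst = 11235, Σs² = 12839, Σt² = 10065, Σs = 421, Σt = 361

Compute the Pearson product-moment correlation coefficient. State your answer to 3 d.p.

r = (nΣst − ΣsΣt) / √[(nΣs² − (Σs)²)(nΣt² − (Σt)²)]
Numerator: 15×11235 − 421×361 = 16544
Denominator: √[(192585 − 177241)(150975 − 130321)] = √[15344 × 20654] = 17802.1059
r = 16544 / 17802.1059 ≈ 0.929

0.929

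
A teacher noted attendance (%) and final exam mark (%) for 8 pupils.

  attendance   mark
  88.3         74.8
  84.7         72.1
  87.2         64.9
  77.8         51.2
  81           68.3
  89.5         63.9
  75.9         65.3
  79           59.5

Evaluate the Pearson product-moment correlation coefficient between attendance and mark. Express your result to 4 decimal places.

0.5294

n = 8, Σx = 663.4, Σy = 520, Σx² = 55200.72, Σy² = 34179.34, Σxy = 43262.47
nΣxy − ΣxΣy = 346099.76 − 344968 = 1131.76
nΣx² − (Σx)² = 441605.76 − 440099.56 = 1506.2; nΣy² − (Σy)² = 273434.72 − 270400 = 3034.72
r = 1131.76 / √(1506.2 × 3034.72) = 1131.76 / 2137.9652 ≈ 0.5294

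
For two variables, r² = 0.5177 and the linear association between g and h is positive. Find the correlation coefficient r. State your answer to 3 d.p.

0.720

|r| = √0.5177 = 0.720
The association is positive, so r = 0.720.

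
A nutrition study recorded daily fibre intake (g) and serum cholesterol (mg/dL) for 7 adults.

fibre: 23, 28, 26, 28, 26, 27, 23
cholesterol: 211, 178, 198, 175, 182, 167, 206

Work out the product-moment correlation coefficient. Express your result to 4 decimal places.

n = 7, Σx = 181, Σy = 1317, Σx² = 4707, Σy² = 249483, Σxy = 33864
nΣxy − ΣxΣy = 237048 − 238377 = -1329
nΣx² − (Σx)² = 32949 − 32761 = 188; nΣy² − (Σy)² = 1746381 − 1734489 = 11892
r = -1329 / √(188 × 11892) = -1329 / 1495.2244 ≈ -0.8888

-0.8888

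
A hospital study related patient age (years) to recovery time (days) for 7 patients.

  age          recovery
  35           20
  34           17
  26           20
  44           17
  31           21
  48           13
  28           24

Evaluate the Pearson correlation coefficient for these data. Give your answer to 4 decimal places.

n = 7, Σx = 246, Σy = 132, Σx² = 9042, Σy² = 2564, Σxy = 4493
nΣxy − ΣxΣy = 31451 − 32472 = -1021
nΣx² − (Σx)² = 63294 − 60516 = 2778; nΣy² − (Σy)² = 17948 − 17424 = 524
r = -1021 / √(2778 × 524) = -1021 / 1206.5123 ≈ -0.8462

-0.8462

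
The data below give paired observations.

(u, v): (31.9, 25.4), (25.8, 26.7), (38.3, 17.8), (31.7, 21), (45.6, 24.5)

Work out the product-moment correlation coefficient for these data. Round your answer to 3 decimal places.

n = 5, Σu = 173.3, Σv = 115.4, Σu² = 6234.39, Σv² = 2716.14, Σuv = 3963.76
nΣuv − ΣuΣv = 19818.8 − 19998.82 = -180.02
nΣu² − (Σu)² = 31171.95 − 30032.89 = 1139.06; nΣv² − (Σv)² = 13580.7 − 13317.16 = 263.54
r = -180.02 / √(1139.06 × 263.54) = -180.02 / 547.8940 ≈ -0.329

-0.329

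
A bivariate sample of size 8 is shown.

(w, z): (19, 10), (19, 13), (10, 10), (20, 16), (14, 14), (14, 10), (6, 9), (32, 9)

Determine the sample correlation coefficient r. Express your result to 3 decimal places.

n = 8, Σw = 134, Σz = 91, Σw² = 2674, Σz² = 1083, Σwz = 1535
nΣwz − ΣwΣz = 12280 − 12194 = 86
nΣw² − (Σw)² = 21392 − 17956 = 3436; nΣz² − (Σz)² = 8664 − 8281 = 383
r = 86 / √(3436 × 383) = 86 / 1147.1652 ≈ 0.075

0.075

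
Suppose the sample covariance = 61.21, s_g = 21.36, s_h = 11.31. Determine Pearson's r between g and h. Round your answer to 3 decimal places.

0.253

r = Cov(g,h) / (s_g · s_h) = 61.21 / (21.36 × 11.31)
  = 61.21 / 241.5816 ≈ 0.253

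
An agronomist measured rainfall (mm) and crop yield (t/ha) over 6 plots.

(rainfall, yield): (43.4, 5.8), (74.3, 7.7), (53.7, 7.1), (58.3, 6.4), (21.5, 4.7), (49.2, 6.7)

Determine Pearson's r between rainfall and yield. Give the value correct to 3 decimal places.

n = 6, Σx = 300.4, Σy = 38.4, Σx² = 16569.52, Σy² = 251.28, Σxy = 2008.91
nΣxy − ΣxΣy = 12053.46 − 11535.36 = 518.1
nΣx² − (Σx)² = 99417.12 − 90240.16 = 9176.96; nΣy² − (Σy)² = 1507.68 − 1474.56 = 33.12
r = 518.1 / √(9176.96 × 33.12) = 518.1 / 551.3084 ≈ 0.940

0.940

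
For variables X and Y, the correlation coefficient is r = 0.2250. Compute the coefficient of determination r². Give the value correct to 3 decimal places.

r² = (0.2250)² = 0.051

0.051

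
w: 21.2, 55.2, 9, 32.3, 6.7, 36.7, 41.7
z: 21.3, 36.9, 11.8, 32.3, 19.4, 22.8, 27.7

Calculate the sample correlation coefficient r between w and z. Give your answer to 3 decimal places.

0.863

n = 7, Σw = 202.8, Σz = 172.2, Σw² = 7751.44, Σz² = 4661.32, Σwz = 5759.76
nΣwz − ΣwΣz = 40318.32 − 34922.16 = 5396.16
nΣw² − (Σw)² = 54260.08 − 41127.84 = 13132.24; nΣz² − (Σz)² = 32629.24 − 29652.84 = 2976.4
r = 5396.16 / √(13132.24 × 2976.4) = 5396.16 / 6251.9436 ≈ 0.863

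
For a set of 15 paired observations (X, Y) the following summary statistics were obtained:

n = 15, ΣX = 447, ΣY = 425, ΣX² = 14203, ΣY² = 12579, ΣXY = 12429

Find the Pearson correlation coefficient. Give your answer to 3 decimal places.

-0.343

r = (nΣXY − ΣXΣY) / √[(nΣX² − (ΣX)²)(nΣY² − (ΣY)²)]
Numerator: 15×12429 − 447×425 = -3540
Denominator: √[(213045 − 199809)(188685 − 180625)] = √[13236 × 8060] = 10328.7056
r = -3540 / 10328.7056 ≈ -0.343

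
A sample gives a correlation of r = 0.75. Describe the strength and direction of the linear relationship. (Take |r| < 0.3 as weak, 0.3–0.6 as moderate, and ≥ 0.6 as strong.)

r = 0.75 > 0 so the relationship is positive.
|r| = 0.75, which falls in the strong range.

strong positive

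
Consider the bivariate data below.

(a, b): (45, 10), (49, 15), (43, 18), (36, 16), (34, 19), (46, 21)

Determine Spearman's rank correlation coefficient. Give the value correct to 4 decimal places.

Rank a: 4, 6, 3, 2, 1, 5
Rank b: 1, 2, 4, 3, 5, 6
d = rank(a) − rank(b): 3, 4, -1, -1, -4, -1; Σd² = 44
ρ = 1 − 6Σd² / [n(n²−1)] = 1 − 6×44 / (6×35) = 1 − 264/210 ≈ -0.2571

-0.2571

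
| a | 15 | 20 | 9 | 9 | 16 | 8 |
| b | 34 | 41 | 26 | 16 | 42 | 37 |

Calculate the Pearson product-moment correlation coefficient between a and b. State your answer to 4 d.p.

0.6596

n = 6, Σa = 77, Σb = 196, Σa² = 1107, Σb² = 6902, Σab = 2676
nΣab − ΣaΣb = 16056 − 15092 = 964
nΣa² − (Σa)² = 6642 − 5929 = 713; nΣb² − (Σb)² = 41412 − 38416 = 2996
r = 964 / √(713 × 2996) = 964 / 1461.5567 ≈ 0.6596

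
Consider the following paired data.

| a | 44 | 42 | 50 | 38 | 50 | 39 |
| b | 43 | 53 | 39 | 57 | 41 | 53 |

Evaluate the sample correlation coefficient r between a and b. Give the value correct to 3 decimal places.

-0.938

n = 6, Σa = 263, Σb = 286, Σa² = 11665, Σb² = 13918, Σab = 12351
nΣab − ΣaΣb = 74106 − 75218 = -1112
nΣa² − (Σa)² = 69990 − 69169 = 821; nΣb² − (Σb)² = 83508 − 81796 = 1712
r = -1112 / √(821 × 1712) = -1112 / 1185.5598 ≈ -0.938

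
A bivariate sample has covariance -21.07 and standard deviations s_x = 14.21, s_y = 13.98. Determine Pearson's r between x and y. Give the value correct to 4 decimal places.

r = Cov(x,y) / (s_x · s_y) = -21.07 / (14.21 × 13.98)
  = -21.07 / 198.6558 ≈ -0.1061

-0.1061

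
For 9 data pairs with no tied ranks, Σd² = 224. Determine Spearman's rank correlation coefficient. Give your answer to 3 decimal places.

ρ = 1 − 6Σd² / [n(n²−1)] = 1 − 6×224 / (9×80)
  = 1 − 1344/720 = 1 − 1.8667 ≈ -0.867

-0.867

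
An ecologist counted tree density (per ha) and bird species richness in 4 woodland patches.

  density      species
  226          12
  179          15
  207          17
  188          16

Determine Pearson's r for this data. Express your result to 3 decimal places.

n = 4, Σx = 800, Σy = 60, Σx² = 161310, Σy² = 914, Σxy = 11924
nΣxy − ΣxΣy = 47696 − 48000 = -304
nΣx² − (Σx)² = 645240 − 640000 = 5240; nΣy² − (Σy)² = 3656 − 3600 = 56
r = -304 / √(5240 × 56) = -304 / 541.7010 ≈ -0.561

-0.561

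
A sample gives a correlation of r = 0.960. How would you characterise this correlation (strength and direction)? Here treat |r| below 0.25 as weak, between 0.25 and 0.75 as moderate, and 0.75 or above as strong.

strong positive

r = 0.960 > 0 so the relationship is positive.
|r| = 0.960, which falls in the strong range.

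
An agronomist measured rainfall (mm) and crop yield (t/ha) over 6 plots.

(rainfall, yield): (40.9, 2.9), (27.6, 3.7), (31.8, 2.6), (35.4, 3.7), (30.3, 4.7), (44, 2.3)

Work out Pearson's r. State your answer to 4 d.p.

n = 6, Σx = 210, Σy = 19.9, Σx² = 7553.06, Σy² = 69.93, Σxy = 678
nΣxy − ΣxΣy = 4068 − 4179 = -111
nΣx² − (Σx)² = 45318.36 − 44100 = 1218.36; nΣy² − (Σy)² = 419.58 − 396.01 = 23.57
r = -111 / √(1218.36 × 23.57) = -111 / 169.4602 ≈ -0.6550

-0.6550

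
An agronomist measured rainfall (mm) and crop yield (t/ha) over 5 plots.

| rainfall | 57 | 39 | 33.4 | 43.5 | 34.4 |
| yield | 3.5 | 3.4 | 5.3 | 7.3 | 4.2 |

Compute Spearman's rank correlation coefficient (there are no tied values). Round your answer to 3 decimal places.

-0.200

Rank rainfall: 5, 3, 1, 4, 2
Rank yield: 2, 1, 4, 5, 3
d = rank(rainfall) − rank(yield): 3, 2, -3, -1, -1; Σd² = 24
ρ = 1 − 6Σd² / [n(n²−1)] = 1 − 6×24 / (5×24) = 1 − 144/120 ≈ -0.200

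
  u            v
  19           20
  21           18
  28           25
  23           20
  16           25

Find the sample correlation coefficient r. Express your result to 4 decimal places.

n = 5, Σu = 107, Σv = 108, Σu² = 2371, Σv² = 2374, Σuv = 2318
nΣuv − ΣuΣv = 11590 − 11556 = 34
nΣu² − (Σu)² = 11855 − 11449 = 406; nΣv² − (Σv)² = 11870 − 11664 = 206
r = 34 / √(406 × 206) = 34 / 289.1989 ≈ 0.1176

0.1176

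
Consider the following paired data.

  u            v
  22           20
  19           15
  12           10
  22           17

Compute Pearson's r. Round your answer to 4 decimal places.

n = 4, Σu = 75, Σv = 62, Σu² = 1473, Σv² = 1014, Σuv = 1219
nΣuv − ΣuΣv = 4876 − 4650 = 226
nΣu² − (Σu)² = 5892 − 5625 = 267; nΣv² − (Σv)² = 4056 − 3844 = 212
r = 226 / √(267 × 212) = 226 / 237.9160 ≈ 0.9499

0.9499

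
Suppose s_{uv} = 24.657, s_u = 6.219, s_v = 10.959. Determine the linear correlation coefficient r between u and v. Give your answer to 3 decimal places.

0.362

r = Cov(u,v) / (s_u · s_v) = 24.657 / (6.219 × 10.959)
  = 24.657 / 68.1540 ≈ 0.362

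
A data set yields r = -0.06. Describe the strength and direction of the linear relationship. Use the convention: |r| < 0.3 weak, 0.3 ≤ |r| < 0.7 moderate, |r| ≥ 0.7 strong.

r = -0.06 < 0 so the relationship is negative.
|r| = 0.06, which falls in the weak range.

weak negative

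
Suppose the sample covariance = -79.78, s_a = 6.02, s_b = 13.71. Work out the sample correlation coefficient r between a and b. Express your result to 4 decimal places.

r = Cov(a,b) / (s_a · s_b) = -79.78 / (6.02 × 13.71)
  = -79.78 / 82.5342 ≈ -0.9666

-0.9666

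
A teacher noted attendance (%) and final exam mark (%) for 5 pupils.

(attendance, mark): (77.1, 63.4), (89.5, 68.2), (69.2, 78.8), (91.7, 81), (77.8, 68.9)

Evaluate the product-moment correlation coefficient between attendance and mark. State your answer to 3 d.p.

n = 5, Σx = 405.3, Σy = 360.3, Σx² = 33205.03, Σy² = 26188.45, Σxy = 29233.12
nΣxy − ΣxΣy = 146165.6 − 146029.59 = 136.01
nΣx² − (Σx)² = 166025.15 − 164268.09 = 1757.06; nΣy² − (Σy)² = 130942.25 − 129816.09 = 1126.16
r = 136.01 / √(1757.06 × 1126.16) = 136.01 / 1406.6736 ≈ 0.097

0.097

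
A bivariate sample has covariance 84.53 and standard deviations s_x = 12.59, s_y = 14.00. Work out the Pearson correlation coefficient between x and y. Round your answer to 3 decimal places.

r = Cov(x,y) / (s_x · s_y) = 84.53 / (12.59 × 14.00)
  = 84.53 / 176.2600 ≈ 0.480

0.480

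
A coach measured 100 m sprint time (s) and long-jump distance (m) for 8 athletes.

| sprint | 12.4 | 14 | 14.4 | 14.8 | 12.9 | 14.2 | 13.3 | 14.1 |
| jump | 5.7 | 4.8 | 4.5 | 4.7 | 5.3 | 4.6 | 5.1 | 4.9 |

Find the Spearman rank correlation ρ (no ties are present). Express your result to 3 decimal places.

-0.905

Rank sprint: 1, 4, 7, 8, 2, 6, 3, 5
Rank jump: 8, 4, 1, 3, 7, 2, 6, 5
d = rank(sprint) − rank(jump): -7, 0, 6, 5, -5, 4, -3, 0; Σd² = 160
ρ = 1 − 6Σd² / [n(n²−1)] = 1 − 6×160 / (8×63) = 1 − 960/504 ≈ -0.905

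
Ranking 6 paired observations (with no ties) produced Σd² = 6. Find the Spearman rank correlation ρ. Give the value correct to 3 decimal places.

ρ = 1 − 6Σd² / [n(n²−1)] = 1 − 6×6 / (6×35)
  = 1 − 36/210 = 1 − 0.1714 ≈ 0.829

0.829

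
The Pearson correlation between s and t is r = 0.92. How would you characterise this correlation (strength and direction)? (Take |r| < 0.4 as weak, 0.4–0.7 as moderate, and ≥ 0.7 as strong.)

r = 0.92 > 0 so the relationship is positive.
|r| = 0.92, which falls in the strong range.

strong positive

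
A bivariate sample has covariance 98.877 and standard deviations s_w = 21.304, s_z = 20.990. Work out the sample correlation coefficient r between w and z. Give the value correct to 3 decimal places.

r = Cov(w,z) / (s_w · s_z) = 98.877 / (21.304 × 20.990)
  = 98.877 / 447.1710 ≈ 0.221

0.221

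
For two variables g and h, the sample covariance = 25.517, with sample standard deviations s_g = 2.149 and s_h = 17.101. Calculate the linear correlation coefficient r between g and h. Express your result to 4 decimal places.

0.6943

r = Cov(g,h) / (s_g · s_h) = 25.517 / (2.149 × 17.101)
  = 25.517 / 36.7500 ≈ 0.6943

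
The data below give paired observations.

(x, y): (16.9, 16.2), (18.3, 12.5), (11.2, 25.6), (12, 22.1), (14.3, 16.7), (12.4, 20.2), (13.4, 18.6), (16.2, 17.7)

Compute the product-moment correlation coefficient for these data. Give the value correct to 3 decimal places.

-0.915

n = 8, Σx = 114.7, Σy = 149.6, Σx² = 1690.19, Σy² = 2908.64, Σxy = 2079.72
nΣxy − ΣxΣy = 16637.76 − 17159.12 = -521.36
nΣx² − (Σx)² = 13521.52 − 13156.09 = 365.43; nΣy² − (Σy)² = 23269.12 − 22380.16 = 888.96
r = -521.36 / √(365.43 × 888.96) = -521.36 / 569.9585 ≈ -0.915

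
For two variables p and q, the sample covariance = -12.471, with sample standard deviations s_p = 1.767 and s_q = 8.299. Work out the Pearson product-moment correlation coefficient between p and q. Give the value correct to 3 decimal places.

r = Cov(p,q) / (s_p · s_q) = -12.471 / (1.767 × 8.299)
  = -12.471 / 14.6643 ≈ -0.850

-0.850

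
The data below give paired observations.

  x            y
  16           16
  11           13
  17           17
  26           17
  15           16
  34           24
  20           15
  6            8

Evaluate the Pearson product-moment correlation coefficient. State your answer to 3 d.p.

n = 8, Σx = 145, Σy = 126, Σx² = 3159, Σy² = 2124, Σxy = 2534
nΣxy − ΣxΣy = 20272 − 18270 = 2002
nΣx² − (Σx)² = 25272 − 21025 = 4247; nΣy² − (Σy)² = 16992 − 15876 = 1116
r = 2002 / √(4247 × 1116) = 2002 / 2177.0742 ≈ 0.920

0.920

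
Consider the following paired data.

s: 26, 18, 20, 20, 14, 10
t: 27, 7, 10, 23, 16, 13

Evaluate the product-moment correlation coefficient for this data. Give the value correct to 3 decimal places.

0.537

n = 6, Σs = 108, Σt = 96, Σs² = 2096, Σt² = 1832, Σst = 1842
nΣst − ΣsΣt = 11052 − 10368 = 684
nΣs² − (Σs)² = 12576 − 11664 = 912; nΣt² − (Σt)² = 10992 − 9216 = 1776
r = 684 / √(912 × 1776) = 684 / 1272.6791 ≈ 0.537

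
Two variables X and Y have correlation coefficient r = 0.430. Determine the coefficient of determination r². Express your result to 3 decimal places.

0.185

r² = (0.430)² = 0.185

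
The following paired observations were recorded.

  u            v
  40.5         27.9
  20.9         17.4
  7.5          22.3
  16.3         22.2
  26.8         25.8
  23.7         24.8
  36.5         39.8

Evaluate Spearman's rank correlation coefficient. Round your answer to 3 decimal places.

Rank u: 7, 3, 1, 2, 5, 4, 6
Rank v: 6, 1, 3, 2, 5, 4, 7
d = rank(u) − rank(v): 1, 2, -2, 0, 0, 0, -1; Σd² = 10
ρ = 1 − 6Σd² / [n(n²−1)] = 1 − 6×10 / (7×48) = 1 − 60/336 ≈ 0.821

0.821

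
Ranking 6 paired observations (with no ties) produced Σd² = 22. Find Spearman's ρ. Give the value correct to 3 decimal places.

0.371

ρ = 1 − 6Σd² / [n(n²−1)] = 1 − 6×22 / (6×35)
  = 1 − 132/210 = 1 − 0.6286 ≈ 0.371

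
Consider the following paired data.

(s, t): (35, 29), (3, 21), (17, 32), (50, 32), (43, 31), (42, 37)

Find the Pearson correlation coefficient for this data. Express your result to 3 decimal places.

n = 6, Σs = 190, Σt = 182, Σs² = 7636, Σt² = 5660, Σst = 6109
nΣst − ΣsΣt = 36654 − 34580 = 2074
nΣs² − (Σs)² = 45816 − 36100 = 9716; nΣt² − (Σt)² = 33960 − 33124 = 836
r = 2074 / √(9716 × 836) = 2074 / 2850.0133 ≈ 0.728

0.728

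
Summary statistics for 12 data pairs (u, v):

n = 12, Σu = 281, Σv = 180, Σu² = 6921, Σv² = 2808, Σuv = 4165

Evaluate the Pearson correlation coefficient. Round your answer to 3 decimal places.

-0.261

r = (nΣuv − ΣuΣv) / √[(nΣu² − (Σu)²)(nΣv² − (Σv)²)]
Numerator: 12×4165 − 281×180 = -600
Denominator: √[(83052 − 78961)(33696 − 32400)] = √[4091 × 1296] = 2302.5933
r = -600 / 2302.5933 ≈ -0.261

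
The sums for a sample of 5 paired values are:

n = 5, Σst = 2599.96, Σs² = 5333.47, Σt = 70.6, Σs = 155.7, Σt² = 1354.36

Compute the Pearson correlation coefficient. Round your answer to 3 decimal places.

0.964

r = (nΣst − ΣsΣt) / √[(nΣs² − (Σs)²)(nΣt² − (Σt)²)]
Numerator: 5×2599.96 − 155.7×70.6 = 2007.38
Denominator: √[(26667.35 − 24242.49)(6771.8 − 4984.36)] = √[2424.86 × 1787.44] = 2081.8962
r = 2007.38 / 2081.8962 ≈ 0.964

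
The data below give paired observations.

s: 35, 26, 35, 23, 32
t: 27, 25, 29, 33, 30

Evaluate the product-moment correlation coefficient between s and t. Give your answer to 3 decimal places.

n = 5, Σs = 151, Σt = 144, Σs² = 4679, Σt² = 4184, Σst = 4329
nΣst − ΣsΣt = 21645 − 21744 = -99
nΣs² − (Σs)² = 23395 − 22801 = 594; nΣt² − (Σt)² = 20920 − 20736 = 184
r = -99 / √(594 × 184) = -99 / 330.5995 ≈ -0.299

-0.299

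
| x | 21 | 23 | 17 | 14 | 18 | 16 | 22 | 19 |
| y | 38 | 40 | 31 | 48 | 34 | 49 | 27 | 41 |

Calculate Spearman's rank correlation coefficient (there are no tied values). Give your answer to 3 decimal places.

Rank x: 6, 8, 3, 1, 4, 2, 7, 5
Rank y: 4, 5, 2, 7, 3, 8, 1, 6
d = rank(x) − rank(y): 2, 3, 1, -6, 1, -6, 6, -1; Σd² = 124
ρ = 1 − 6Σd² / [n(n²−1)] = 1 − 6×124 / (8×63) = 1 − 744/504 ≈ -0.476

-0.476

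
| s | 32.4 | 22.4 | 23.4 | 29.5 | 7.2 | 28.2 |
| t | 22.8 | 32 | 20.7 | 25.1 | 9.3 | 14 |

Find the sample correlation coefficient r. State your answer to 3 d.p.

n = 6, Σs = 143.1, Σt = 123.9, Σs² = 3816.41, Σt² = 2884.83, Σst = 3142.11
nΣst − ΣsΣt = 18852.66 − 17730.09 = 1122.57
nΣs² − (Σs)² = 22898.46 − 20477.61 = 2420.85; nΣt² − (Σt)² = 17308.98 − 15351.21 = 1957.77
r = 1122.57 / √(2420.85 × 1957.77) = 1122.57 / 2177.0318 ≈ 0.516

0.516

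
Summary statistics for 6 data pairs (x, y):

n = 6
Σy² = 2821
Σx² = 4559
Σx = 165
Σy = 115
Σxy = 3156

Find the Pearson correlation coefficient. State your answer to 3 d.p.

-0.056

r = (nΣxy − ΣxΣy) / √[(nΣx² − (Σx)²)(nΣy² − (Σy)²)]
Numerator: 6×3156 − 165×115 = -39
Denominator: √[(27354 − 27225)(16926 − 13225)] = √[129 × 3701] = 690.9624
r = -39 / 690.9624 ≈ -0.056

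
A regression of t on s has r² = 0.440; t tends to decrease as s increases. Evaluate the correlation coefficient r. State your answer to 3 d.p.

|r| = √0.440 = 0.663
The association is negative, so r = −0.663.

-0.663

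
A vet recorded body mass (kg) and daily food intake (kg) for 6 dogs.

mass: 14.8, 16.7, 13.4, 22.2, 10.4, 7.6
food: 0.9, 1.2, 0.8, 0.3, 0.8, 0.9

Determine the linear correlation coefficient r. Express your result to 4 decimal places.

-0.4836

n = 6, Σx = 85.1, Σy = 4.9, Σx² = 1336.25, Σy² = 4.43, Σxy = 65.9
nΣxy − ΣxΣy = 395.4 − 416.99 = -21.59
nΣx² − (Σx)² = 8017.5 − 7242.01 = 775.49; nΣy² − (Σy)² = 26.58 − 24.01 = 2.57
r = -21.59 / √(775.49 × 2.57) = -21.59 / 44.6431 ≈ -0.4836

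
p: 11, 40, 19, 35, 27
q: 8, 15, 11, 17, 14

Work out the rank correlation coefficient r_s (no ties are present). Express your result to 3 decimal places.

Rank p: 1, 5, 2, 4, 3
Rank q: 1, 4, 2, 5, 3
d = rank(p) − rank(q): 0, 1, 0, -1, 0; Σd² = 2
ρ = 1 − 6Σd² / [n(n²−1)] = 1 − 6×2 / (5×24) = 1 − 12/120 ≈ 0.900

0.900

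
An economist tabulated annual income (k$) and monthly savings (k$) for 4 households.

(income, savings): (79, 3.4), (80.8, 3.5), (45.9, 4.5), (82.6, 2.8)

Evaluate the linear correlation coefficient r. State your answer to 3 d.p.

n = 4, Σx = 288.3, Σy = 14.2, Σx² = 21699.21, Σy² = 51.9, Σxy = 989.23
nΣxy − ΣxΣy = 3956.92 − 4093.86 = -136.94
nΣx² − (Σx)² = 86796.84 − 83116.89 = 3679.95; nΣy² − (Σy)² = 207.6 − 201.64 = 5.96
r = -136.94 / √(3679.95 × 5.96) = -136.94 / 148.0963 ≈ -0.925

-0.925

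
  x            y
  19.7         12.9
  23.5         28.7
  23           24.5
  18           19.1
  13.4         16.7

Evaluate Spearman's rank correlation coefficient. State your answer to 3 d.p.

Rank x: 3, 5, 4, 2, 1
Rank y: 1, 5, 4, 3, 2
d = rank(x) − rank(y): 2, 0, 0, -1, -1; Σd² = 6
ρ = 1 − 6Σd² / [n(n²−1)] = 1 − 6×6 / (5×24) = 1 − 36/120 ≈ 0.700

0.700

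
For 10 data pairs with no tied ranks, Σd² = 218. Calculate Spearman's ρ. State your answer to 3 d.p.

ρ = 1 − 6Σd² / [n(n²−1)] = 1 − 6×218 / (10×99)
  = 1 − 1308/990 = 1 − 1.3212 ≈ -0.321

-0.321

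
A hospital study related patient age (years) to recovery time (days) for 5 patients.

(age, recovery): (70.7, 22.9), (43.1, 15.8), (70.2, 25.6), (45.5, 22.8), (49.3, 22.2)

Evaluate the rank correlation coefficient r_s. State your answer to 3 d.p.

Rank age: 5, 1, 4, 2, 3
Rank recovery: 4, 1, 5, 3, 2
d = rank(age) − rank(recovery): 1, 0, -1, -1, 1; Σd² = 4
ρ = 1 − 6Σd² / [n(n²−1)] = 1 − 6×4 / (5×24) = 1 − 24/120 ≈ 0.800

0.800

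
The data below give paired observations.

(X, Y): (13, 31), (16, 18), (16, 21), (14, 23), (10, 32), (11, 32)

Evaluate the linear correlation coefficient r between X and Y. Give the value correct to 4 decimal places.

-0.9258

n = 6, ΣX = 80, ΣY = 157, ΣX² = 1098, ΣY² = 4303, ΣXY = 2021
nΣXY − ΣXΣY = 12126 − 12560 = -434
nΣX² − (ΣX)² = 6588 − 6400 = 188; nΣY² − (ΣY)² = 25818 − 24649 = 1169
r = -434 / √(188 × 1169) = -434 / 468.7985 ≈ -0.9258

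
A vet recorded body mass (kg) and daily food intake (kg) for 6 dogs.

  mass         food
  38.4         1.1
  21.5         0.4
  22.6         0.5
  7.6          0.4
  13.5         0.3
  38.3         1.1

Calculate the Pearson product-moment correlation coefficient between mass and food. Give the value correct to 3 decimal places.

n = 6, Σx = 141.9, Σy = 3.8, Σx² = 4154.47, Σy² = 3.08, Σxy = 111.36
nΣxy − ΣxΣy = 668.16 − 539.22 = 128.94
nΣx² − (Σx)² = 24926.82 − 20135.61 = 4791.21; nΣy² − (Σy)² = 18.48 − 14.44 = 4.04
r = 128.94 / √(4791.21 × 4.04) = 128.94 / 139.1276 ≈ 0.927

0.927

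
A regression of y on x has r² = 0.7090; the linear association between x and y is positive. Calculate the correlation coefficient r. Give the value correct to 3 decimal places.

|r| = √0.7090 = 0.842
The association is positive, so r = 0.842.

0.842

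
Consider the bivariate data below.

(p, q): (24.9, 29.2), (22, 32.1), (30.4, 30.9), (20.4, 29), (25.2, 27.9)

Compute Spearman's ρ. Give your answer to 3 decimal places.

0.000

Rank p: 3, 2, 5, 1, 4
Rank q: 3, 5, 4, 2, 1
d = rank(p) − rank(q): 0, -3, 1, -1, 3; Σd² = 20
ρ = 1 − 6Σd² / [n(n²−1)] = 1 − 6×20 / (5×24) = 1 − 120/120 ≈ 0.000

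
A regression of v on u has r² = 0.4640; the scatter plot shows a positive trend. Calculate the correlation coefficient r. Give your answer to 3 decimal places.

0.681

|r| = √0.4640 = 0.681
The association is positive, so r = 0.681.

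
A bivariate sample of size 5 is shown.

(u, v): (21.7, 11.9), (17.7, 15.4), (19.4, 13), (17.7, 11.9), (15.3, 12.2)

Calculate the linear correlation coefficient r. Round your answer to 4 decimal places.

n = 5, Σu = 91.8, Σv = 64.4, Σu² = 1707.92, Σv² = 838.22, Σuv = 1180.3
nΣuv − ΣuΣv = 5901.5 − 5911.92 = -10.42
nΣu² − (Σu)² = 8539.6 − 8427.24 = 112.36; nΣv² − (Σv)² = 4191.1 − 4147.36 = 43.74
r = -10.42 / √(112.36 × 43.74) = -10.42 / 70.1044 ≈ -0.1486

-0.1486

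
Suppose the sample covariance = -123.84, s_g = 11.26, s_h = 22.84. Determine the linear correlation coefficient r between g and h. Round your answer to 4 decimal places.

r = Cov(g,h) / (s_g · s_h) = -123.84 / (11.26 × 22.84)
  = -123.84 / 257.1784 ≈ -0.4815

-0.4815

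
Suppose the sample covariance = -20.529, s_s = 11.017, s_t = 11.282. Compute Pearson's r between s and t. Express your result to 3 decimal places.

-0.165

r = Cov(s,t) / (s_s · s_t) = -20.529 / (11.017 × 11.282)
  = -20.529 / 124.2938 ≈ -0.165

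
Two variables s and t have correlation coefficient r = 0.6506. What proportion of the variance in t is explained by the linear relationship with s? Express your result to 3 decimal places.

r² = (0.6506)² = 0.423

0.423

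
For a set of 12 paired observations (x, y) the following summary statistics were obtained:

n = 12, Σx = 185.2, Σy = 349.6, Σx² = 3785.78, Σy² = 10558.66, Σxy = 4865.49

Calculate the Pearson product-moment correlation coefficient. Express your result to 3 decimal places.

r = (nΣxy − ΣxΣy) / √[(nΣx² − (Σx)²)(nΣy² − (Σy)²)]
Numerator: 12×4865.49 − 185.2×349.6 = -6360.04
Denominator: √[(45429.36 − 34299.04)(126703.92 − 122220.16)] = √[11130.32 × 4483.76] = 7064.3955
r = -6360.04 / 7064.3955 ≈ -0.900

-0.900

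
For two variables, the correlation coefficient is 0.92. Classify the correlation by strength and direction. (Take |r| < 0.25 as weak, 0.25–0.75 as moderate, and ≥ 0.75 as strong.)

strong positive

r = 0.92 > 0 so the relationship is positive.
|r| = 0.92, which falls in the strong range.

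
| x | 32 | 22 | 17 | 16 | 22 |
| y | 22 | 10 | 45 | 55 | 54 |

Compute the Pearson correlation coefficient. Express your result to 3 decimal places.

n = 5, Σx = 109, Σy = 186, Σx² = 2537, Σy² = 8550, Σxy = 3757
nΣxy − ΣxΣy = 18785 − 20274 = -1489
nΣx² − (Σx)² = 12685 − 11881 = 804; nΣy² − (Σy)² = 42750 − 34596 = 8154
r = -1489 / √(804 × 8154) = -1489 / 2560.4328 ≈ -0.582

-0.582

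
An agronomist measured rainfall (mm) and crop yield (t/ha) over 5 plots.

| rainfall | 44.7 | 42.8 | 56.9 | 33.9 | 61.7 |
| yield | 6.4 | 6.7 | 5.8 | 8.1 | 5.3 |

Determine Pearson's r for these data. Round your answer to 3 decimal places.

n = 5, Σx = 240, Σy = 32.3, Σx² = 12023.64, Σy² = 213.19, Σxy = 1504.46
nΣxy − ΣxΣy = 7522.3 − 7752 = -229.7
nΣx² − (Σx)² = 60118.2 − 57600 = 2518.2; nΣy² − (Σy)² = 1065.95 − 1043.29 = 22.66
r = -229.7 / √(2518.2 × 22.66) = -229.7 / 238.8774 ≈ -0.962

-0.962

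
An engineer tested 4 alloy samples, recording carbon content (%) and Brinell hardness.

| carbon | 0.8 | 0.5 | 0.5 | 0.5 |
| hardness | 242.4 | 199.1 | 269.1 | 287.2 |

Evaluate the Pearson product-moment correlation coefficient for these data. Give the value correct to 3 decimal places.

n = 4, Σx = 2.3, Σy = 997.8, Σx² = 1.39, Σy² = 253297.22, Σxy = 571.62
nΣxy − ΣxΣy = 2286.48 − 2294.94 = -8.46
nΣx² − (Σx)² = 5.56 − 5.29 = 0.27; nΣy² − (Σy)² = 1013188.88 − 995604.84 = 17584.04
r = -8.46 / √(0.27 × 17584.04) = -8.46 / 68.9035 ≈ -0.123

-0.123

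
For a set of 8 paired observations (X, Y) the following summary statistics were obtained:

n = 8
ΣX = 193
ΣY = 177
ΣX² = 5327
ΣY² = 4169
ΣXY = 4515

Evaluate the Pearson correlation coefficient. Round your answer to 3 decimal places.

r = (nΣXY − ΣXΣY) / √[(nΣX² − (ΣX)²)(nΣY² − (ΣY)²)]
Numerator: 8×4515 − 193×177 = 1959
Denominator: √[(42616 − 37249)(33352 − 31329)] = √[5367 × 2023] = 3295.0631
r = 1959 / 3295.0631 ≈ 0.595

0.595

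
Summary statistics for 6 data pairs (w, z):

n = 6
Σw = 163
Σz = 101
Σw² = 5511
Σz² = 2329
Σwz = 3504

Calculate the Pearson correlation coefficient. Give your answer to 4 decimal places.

0.9212

r = (nΣwz − ΣwΣz) / √[(nΣw² − (Σw)²)(nΣz² − (Σz)²)]
Numerator: 6×3504 − 163×101 = 4561
Denominator: √[(33066 − 26569)(13974 − 10201)] = √[6497 × 3773] = 4951.0788
r = 4561 / 4951.0788 ≈ 0.9212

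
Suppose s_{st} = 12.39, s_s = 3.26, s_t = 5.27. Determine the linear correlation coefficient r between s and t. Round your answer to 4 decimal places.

0.7212

r = Cov(s,t) / (s_s · s_t) = 12.39 / (3.26 × 5.27)
  = 12.39 / 17.1802 ≈ 0.7212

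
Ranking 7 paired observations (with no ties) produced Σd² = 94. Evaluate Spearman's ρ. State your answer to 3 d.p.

-0.679

ρ = 1 − 6Σd² / [n(n²−1)] = 1 − 6×94 / (7×48)
  = 1 − 564/336 = 1 − 1.6786 ≈ -0.679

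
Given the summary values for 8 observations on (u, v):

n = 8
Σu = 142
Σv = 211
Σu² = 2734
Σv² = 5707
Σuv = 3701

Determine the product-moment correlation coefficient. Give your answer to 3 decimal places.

-0.254

r = (nΣuv − ΣuΣv) / √[(nΣu² − (Σu)²)(nΣv² − (Σv)²)]
Numerator: 8×3701 − 142×211 = -354
Denominator: √[(21872 − 20164)(45656 − 44521)] = √[1708 × 1135] = 1392.3290
r = -354 / 1392.3290 ≈ -0.254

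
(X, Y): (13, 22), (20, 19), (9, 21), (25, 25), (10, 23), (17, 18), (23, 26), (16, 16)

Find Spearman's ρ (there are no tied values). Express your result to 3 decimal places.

0.310

Rank X: 3, 6, 1, 8, 2, 5, 7, 4
Rank Y: 5, 3, 4, 7, 6, 2, 8, 1
d = rank(X) − rank(Y): -2, 3, -3, 1, -4, 3, -1, 3; Σd² = 58
ρ = 1 − 6Σd² / [n(n²−1)] = 1 − 6×58 / (8×63) = 1 − 348/504 ≈ 0.310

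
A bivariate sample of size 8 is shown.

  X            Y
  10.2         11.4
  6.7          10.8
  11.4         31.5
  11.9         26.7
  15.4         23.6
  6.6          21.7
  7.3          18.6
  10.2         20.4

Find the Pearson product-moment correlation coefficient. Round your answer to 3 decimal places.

n = 8, ΣX = 79.7, ΣY = 164.7, ΣX² = 858.55, ΣY² = 3741.71, ΣXY = 1715.99
nΣXY − ΣXΣY = 13727.92 − 13126.59 = 601.33
nΣX² − (ΣX)² = 6868.4 − 6352.09 = 516.31; nΣY² − (ΣY)² = 29933.68 − 27126.09 = 2807.59
r = 601.33 / √(516.31 × 2807.59) = 601.33 / 1203.9879 ≈ 0.499

0.499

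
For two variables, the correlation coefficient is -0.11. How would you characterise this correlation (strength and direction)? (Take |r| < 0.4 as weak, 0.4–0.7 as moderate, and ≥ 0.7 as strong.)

r = -0.11 < 0 so the relationship is negative.
|r| = 0.11, which falls in the weak range.

weak negative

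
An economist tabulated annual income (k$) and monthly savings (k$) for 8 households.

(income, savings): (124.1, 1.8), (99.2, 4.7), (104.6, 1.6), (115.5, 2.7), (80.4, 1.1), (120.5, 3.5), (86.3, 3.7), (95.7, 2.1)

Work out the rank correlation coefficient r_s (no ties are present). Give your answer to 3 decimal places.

0.071

Rank income: 8, 4, 5, 6, 1, 7, 2, 3
Rank savings: 3, 8, 2, 5, 1, 6, 7, 4
d = rank(income) − rank(savings): 5, -4, 3, 1, 0, 1, -5, -1; Σd² = 78
ρ = 1 − 6Σd² / [n(n²−1)] = 1 − 6×78 / (8×63) = 1 − 468/504 ≈ 0.071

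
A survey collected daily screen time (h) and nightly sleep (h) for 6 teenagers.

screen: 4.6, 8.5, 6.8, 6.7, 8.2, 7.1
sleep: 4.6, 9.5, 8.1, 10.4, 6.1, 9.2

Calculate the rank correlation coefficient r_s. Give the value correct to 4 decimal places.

Rank screen: 1, 6, 3, 2, 5, 4
Rank sleep: 1, 5, 3, 6, 2, 4
d = rank(screen) − rank(sleep): 0, 1, 0, -4, 3, 0; Σd² = 26
ρ = 1 − 6Σd² / [n(n²−1)] = 1 − 6×26 / (6×35) = 1 − 156/210 ≈ 0.2571

0.2571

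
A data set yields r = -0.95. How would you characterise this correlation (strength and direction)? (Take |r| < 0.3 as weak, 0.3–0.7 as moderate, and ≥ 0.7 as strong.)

strong negative

r = -0.95 < 0 so the relationship is negative.
|r| = 0.95, which falls in the strong range.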